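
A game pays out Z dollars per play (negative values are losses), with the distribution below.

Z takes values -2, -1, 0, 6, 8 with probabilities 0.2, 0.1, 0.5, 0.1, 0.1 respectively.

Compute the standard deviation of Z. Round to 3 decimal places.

3.176

E[Z] = (-2)(0.2) + (-1)(0.1) + (0)(0.5) + (6)(0.1) + (8)(0.1) = 0.9
E[Z²] = (-2)²(0.2) + (-1)²(0.1) + (0)²(0.5) + (6)²(0.1) + (8)²(0.1) = 10.9
var(Z) = E[Z²] − (E[Z])² = 10.9 − (0.9)² = 10.09
SD(Z) = √10.09 ≈ 3.176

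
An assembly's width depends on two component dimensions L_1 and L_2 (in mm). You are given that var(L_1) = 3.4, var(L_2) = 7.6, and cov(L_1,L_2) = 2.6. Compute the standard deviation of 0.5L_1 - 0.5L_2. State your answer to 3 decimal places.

1.204

var(0.5L_1 - 0.5L_2) = (0.5)²·var(L_1) + (-0.5)²·var(L_2) + 2·(0.5)·(-0.5)·cov(L_1,L_2)
= 0.25·3.4 + 0.25·7.6 + -0.5·2.6 = 1.45
SD(0.5L_1 - 0.5L_2) = √1.45 ≈ 1.204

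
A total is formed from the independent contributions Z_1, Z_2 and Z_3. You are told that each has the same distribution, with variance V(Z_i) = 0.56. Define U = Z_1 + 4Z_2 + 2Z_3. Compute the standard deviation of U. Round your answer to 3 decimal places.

By independence, V(U) = (1)²V(Z_1) + (4)²V(Z_2) + (2)²V(Z_3)
= (1)²·0.56 + (4)²·0.56 + (2)²·0.56 = 11.76
σ(U) = √11.76 ≈ 3.429

3.429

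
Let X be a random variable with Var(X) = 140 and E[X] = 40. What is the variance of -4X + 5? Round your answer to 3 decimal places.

Var(-4X + 5) = (-4)²·Var(X) = 16·140 = 2240

2240.000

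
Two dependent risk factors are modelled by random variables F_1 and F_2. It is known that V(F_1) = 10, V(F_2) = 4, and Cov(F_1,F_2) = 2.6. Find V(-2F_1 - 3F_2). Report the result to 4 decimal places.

V(-2F_1 - 3F_2) = (-2)²·V(F_1) + (-3)²·V(F_2) + 2·(-2)·(-3)·Cov(F_1,F_2)
= 4·10 + 9·4 + 12·2.6 = 107.2

107.2000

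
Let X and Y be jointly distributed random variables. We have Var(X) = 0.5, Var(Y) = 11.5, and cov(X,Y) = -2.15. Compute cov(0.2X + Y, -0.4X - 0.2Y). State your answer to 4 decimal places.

-1.3940

cov(0.2X + Y, -0.4X - 0.2Y) = (0.2)(-0.4)Var(X) + (1)(-0.2)Var(Y) + [(0.2)(-0.2) + (1)(-0.4)]cov(X,Y)
= -0.08·0.5 + -0.2·11.5 + -0.44·-2.15 = -1.394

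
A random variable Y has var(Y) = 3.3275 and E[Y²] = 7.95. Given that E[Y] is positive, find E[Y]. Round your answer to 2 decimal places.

(E[Y])² = E[Y²] − var(Y) = 7.95 − 3.3275 = 4.6225
E[Y] = √4.6225 = 2.15

2.15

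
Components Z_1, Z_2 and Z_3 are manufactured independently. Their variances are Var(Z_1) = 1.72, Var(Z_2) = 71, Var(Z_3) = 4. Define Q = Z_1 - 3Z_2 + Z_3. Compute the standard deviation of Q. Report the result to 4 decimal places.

25.3913

By independence, Var(Q) = (1)²Var(Z_1) + (-3)²Var(Z_2) + (1)²Var(Z_3)
= (1)²·1.72 + (-3)²·71 + (1)²·4 = 644.72
SD(Q) = √644.72 ≈ 25.3913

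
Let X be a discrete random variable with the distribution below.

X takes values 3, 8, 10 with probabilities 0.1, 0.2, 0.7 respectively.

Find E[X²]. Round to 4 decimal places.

83.7000

E[X²] = (3)²(0.1) + (8)²(0.2) + (10)²(0.7) = 83.7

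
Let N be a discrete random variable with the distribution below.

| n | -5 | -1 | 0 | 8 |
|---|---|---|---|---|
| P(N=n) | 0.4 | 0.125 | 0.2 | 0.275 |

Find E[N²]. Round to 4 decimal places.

E[N²] = (-5)²(0.4) + (-1)²(0.125) + (0)²(0.2) + (8)²(0.275) = 27.725

27.7250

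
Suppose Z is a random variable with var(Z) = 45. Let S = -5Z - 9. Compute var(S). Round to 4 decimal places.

1125.0000

var(-5Z - 9) = (-5)²·var(Z) = 25·45 = 1125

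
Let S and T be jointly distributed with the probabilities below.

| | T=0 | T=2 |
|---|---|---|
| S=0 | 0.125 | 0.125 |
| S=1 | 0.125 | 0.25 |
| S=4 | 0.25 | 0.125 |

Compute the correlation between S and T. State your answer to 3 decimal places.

E[S] = 1.875,  E[T] = 1
E[ST] = 1.5
cov(S,T) = E[ST] − E[S]E[T] = 1.5 − (1.875)(1) = -0.375
V(S) = 2.859375,  V(T) = 1
ρ = -0.375 / √(2.859375·1) ≈ -0.222

-0.222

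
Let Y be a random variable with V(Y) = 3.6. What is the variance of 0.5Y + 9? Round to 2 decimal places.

0.90

V(0.5Y + 9) = (0.5)²·V(Y) = 0.25·3.6 = 0.9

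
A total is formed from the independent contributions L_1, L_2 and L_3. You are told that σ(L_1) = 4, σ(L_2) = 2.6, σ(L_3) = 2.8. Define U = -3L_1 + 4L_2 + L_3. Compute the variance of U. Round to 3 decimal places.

V(L_1) = 16, V(L_2) = 6.76, V(L_3) = 7.84
By independence, V(U) = (-3)²V(L_1) + (4)²V(L_2) + (1)²V(L_3)
= (-3)²·16 + (4)²·6.76 + (1)²·7.84 = 260

260.000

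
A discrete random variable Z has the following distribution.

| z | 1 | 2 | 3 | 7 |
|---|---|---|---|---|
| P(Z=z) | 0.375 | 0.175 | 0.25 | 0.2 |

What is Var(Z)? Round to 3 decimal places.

E[Z] = (1)(0.375) + (2)(0.175) + (3)(0.25) + (7)(0.2) = 2.875
E[Z²] = (1)²(0.375) + (2)²(0.175) + (3)²(0.25) + (7)²(0.2) = 13.125
Var(Z) = E[Z²] − (E[Z])² = 13.125 − (2.875)² = 4.859375

4.859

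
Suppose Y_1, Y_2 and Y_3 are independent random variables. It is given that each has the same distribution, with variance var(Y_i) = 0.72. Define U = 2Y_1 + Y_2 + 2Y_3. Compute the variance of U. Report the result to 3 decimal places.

By independence, var(U) = (2)²var(Y_1) + (1)²var(Y_2) + (2)²var(Y_3)
= (2)²·0.72 + (1)²·0.72 + (2)²·0.72 = 6.48

6.480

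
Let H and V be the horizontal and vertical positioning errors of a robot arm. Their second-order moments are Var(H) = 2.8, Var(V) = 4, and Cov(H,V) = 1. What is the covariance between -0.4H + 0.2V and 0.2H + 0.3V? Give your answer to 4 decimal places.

Cov(-0.4H + 0.2V, 0.2H + 0.3V) = (-0.4)(0.2)Var(H) + (0.2)(0.3)Var(V) + [(-0.4)(0.3) + (0.2)(0.2)]Cov(H,V)
= -0.08·2.8 + 0.06·4 + -0.08·1 = -0.064

-0.0640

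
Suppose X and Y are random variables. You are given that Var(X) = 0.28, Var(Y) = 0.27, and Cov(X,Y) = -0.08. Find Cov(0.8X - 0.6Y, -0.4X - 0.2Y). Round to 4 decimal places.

-0.0636

Cov(0.8X - 0.6Y, -0.4X - 0.2Y) = (0.8)(-0.4)Var(X) + (-0.6)(-0.2)Var(Y) + [(0.8)(-0.2) + (-0.6)(-0.4)]Cov(X,Y)
= -0.32·0.28 + 0.12·0.27 + 0.08·-0.08 = -0.0636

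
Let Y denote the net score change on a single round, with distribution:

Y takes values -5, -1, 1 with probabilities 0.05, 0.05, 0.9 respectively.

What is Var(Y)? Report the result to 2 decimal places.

E[Y] = (-5)(0.05) + (-1)(0.05) + (1)(0.9) = 0.6
E[Y²] = (-5)²(0.05) + (-1)²(0.05) + (1)²(0.9) = 2.2
Var(Y) = E[Y²] − (E[Y])² = 2.2 − (0.6)² = 1.84

1.84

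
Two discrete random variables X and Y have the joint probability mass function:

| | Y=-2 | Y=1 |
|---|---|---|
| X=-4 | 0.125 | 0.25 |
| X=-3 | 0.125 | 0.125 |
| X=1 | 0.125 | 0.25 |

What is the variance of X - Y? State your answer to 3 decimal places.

6.938

E[X] = -1.875,  E[Y] = -0.125,  E[XY] = 0.375
var(X) = 8.625 − (-1.875)² = 5.109375;  var(Y) = 2.125 − (-0.125)² = 2.109375
cov(X,Y) = 0.375 − (-1.875)(-0.125) = 0.140625
var(X - Y) = (1)²·5.109375 + (-1)²·2.109375 + 2·(1)·(-1)·0.140625 = 6.9375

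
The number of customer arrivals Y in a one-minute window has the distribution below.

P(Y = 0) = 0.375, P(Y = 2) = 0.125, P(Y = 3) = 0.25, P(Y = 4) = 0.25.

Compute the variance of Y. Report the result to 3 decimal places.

E[Y] = (0)(0.375) + (2)(0.125) + (3)(0.25) + (4)(0.25) = 2
E[Y²] = (0)²(0.375) + (2)²(0.125) + (3)²(0.25) + (4)²(0.25) = 6.75
Var(Y) = E[Y²] − (E[Y])² = 6.75 − (2)² = 2.75

2.750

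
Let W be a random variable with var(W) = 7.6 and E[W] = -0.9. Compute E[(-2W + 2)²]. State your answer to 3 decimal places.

44.840

E[-2W + 2] = -2·-0.9 + 2 = 3.8
var(-2W + 2) = (-2)²·7.6 = 30.4
E[(-2W + 2)²] = var((-2W + 2)) + (E[(-2W + 2)])² = 30.4 + (3.8)² = 44.84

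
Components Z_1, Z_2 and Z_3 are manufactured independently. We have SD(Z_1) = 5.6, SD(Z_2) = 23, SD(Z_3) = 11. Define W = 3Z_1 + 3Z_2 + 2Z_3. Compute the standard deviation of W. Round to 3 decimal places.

V(Z_1) = 31.36, V(Z_2) = 529, V(Z_3) = 121
By independence, V(W) = (3)²V(Z_1) + (3)²V(Z_2) + (2)²V(Z_3)
= (3)²·31.36 + (3)²·529 + (2)²·121 = 5527.24
SD(W) = √5527.24 ≈ 74.345

74.345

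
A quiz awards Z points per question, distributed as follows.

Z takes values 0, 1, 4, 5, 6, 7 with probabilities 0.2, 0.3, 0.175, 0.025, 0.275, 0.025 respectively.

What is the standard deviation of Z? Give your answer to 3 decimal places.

2.479

E[Z] = (0)(0.2) + (1)(0.3) + (4)(0.175) + (5)(0.025) + (6)(0.275) + (7)(0.025) = 2.95
E[Z²] = (0)²(0.2) + (1)²(0.3) + (4)²(0.175) + (5)²(0.025) + (6)²(0.275) + (7)²(0.025) = 14.85
Var(Z) = E[Z²] − (E[Z])² = 14.85 − (2.95)² = 6.1475
SD(Z) = √6.1475 ≈ 2.479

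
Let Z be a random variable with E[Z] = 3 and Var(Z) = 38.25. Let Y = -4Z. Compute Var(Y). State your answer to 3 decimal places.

Var(-4Z) = (-4)²·Var(Z) = 16·38.25 = 612

612.000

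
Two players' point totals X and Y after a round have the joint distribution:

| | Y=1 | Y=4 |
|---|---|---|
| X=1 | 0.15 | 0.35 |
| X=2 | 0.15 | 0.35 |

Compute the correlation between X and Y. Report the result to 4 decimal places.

E[X] = 1.5,  E[Y] = 3.1
E[XY] = 4.65
Cov(X,Y) = E[XY] − E[X]E[Y] = 4.65 − (1.5)(3.1) = 0
Var(X) = 0.25,  Var(Y) = 1.89
ρ = 0 / √(0.25·1.89) ≈ 0.0000

0.0000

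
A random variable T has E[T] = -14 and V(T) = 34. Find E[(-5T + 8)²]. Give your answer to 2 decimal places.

E[-5T + 8] = -5·-14 + 8 = 78
V(-5T + 8) = (-5)²·34 = 850
E[(-5T + 8)²] = V((-5T + 8)) + (E[(-5T + 8)])² = 850 + (78)² = 6934

6934.00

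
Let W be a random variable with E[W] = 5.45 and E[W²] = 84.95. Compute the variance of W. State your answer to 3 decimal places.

var(W) = 84.95 − (5.45)² = 55.2475

55.248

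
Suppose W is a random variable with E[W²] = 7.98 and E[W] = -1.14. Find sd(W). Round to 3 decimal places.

2.585

V(W) = 7.98 − (-1.14)² = 6.6804
sd(W) = √6.6804 ≈ 2.585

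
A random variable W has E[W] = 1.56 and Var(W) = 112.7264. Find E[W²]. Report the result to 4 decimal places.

E[W²] = Var(W) + (E[W])² = 112.7264 + (1.56)² = 115.16

115.1600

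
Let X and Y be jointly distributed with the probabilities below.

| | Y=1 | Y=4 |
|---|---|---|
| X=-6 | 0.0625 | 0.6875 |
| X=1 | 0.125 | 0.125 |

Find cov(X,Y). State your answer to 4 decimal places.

-1.6406

E[X] = -4.25,  E[Y] = 3.4375
E[XY] = -16.25
cov(X,Y) = E[XY] − E[X]E[Y] = -16.25 − (-4.25)(3.4375) = -1.640625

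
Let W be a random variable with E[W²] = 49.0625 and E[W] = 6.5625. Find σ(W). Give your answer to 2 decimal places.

var(W) = 49.0625 − (6.5625)² = 5.99609375
σ(W) = √5.99609375 ≈ 2.45

2.45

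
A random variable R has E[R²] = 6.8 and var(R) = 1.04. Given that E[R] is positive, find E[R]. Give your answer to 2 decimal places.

2.40

(E[R])² = E[R²] − var(R) = 6.8 − 1.04 = 5.76
E[R] = √5.76 = 2.4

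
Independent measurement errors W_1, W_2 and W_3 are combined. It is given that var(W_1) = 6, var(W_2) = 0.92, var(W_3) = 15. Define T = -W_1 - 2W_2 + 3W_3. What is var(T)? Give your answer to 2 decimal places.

By independence, var(T) = (-1)²var(W_1) + (-2)²var(W_2) + (3)²var(W_3)
= (-1)²·6 + (-2)²·0.92 + (3)²·15 = 144.68

144.68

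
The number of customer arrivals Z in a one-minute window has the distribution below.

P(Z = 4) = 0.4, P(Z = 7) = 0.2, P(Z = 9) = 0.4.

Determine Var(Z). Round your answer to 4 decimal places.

5.0400

E[Z] = (4)(0.4) + (7)(0.2) + (9)(0.4) = 6.6
E[Z²] = (4)²(0.4) + (7)²(0.2) + (9)²(0.4) = 48.6
Var(Z) = E[Z²] − (E[Z])² = 48.6 − (6.6)² = 5.04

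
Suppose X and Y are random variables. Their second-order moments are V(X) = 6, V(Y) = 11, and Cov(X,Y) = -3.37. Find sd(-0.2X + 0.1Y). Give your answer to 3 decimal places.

0.696

V(-0.2X + 0.1Y) = (-0.2)²·V(X) + (0.1)²·V(Y) + 2·(-0.2)·(0.1)·Cov(X,Y)
= 0.04·6 + 0.01·11 + -0.04·-3.37 = 0.4848
sd(-0.2X + 0.1Y) = √0.4848 ≈ 0.696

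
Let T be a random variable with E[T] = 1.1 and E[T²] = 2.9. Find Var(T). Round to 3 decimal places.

1.690

Var(T) = 2.9 − (1.1)² = 1.69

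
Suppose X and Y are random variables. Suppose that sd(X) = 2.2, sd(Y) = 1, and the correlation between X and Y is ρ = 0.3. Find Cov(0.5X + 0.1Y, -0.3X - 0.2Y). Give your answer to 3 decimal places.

var(X) = (2.2)² = 4.84;  var(Y) = (1)² = 1
Cov(X,Y) = ρ·sd(X)·sd(Y) = 0.3·2.2·1 = 0.66
Cov(0.5X + 0.1Y, -0.3X - 0.2Y) = (0.5)(-0.3)var(X) + (0.1)(-0.2)var(Y) + [(0.5)(-0.2) + (0.1)(-0.3)]Cov(X,Y)
= -0.15·4.84 + -0.02·1 + -0.13·0.66 = -0.8318

-0.832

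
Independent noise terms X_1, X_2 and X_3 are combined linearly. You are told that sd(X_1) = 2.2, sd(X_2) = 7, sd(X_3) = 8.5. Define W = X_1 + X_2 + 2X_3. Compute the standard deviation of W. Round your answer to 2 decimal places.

V(X_1) = 4.84, V(X_2) = 49, V(X_3) = 72.25
By independence, V(W) = (1)²V(X_1) + (1)²V(X_2) + (2)²V(X_3)
= (1)²·4.84 + (1)²·49 + (2)²·72.25 = 342.84
sd(W) = √342.84 ≈ 18.52

18.52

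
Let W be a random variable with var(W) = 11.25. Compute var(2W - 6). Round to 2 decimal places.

var(2W - 6) = (2)²·var(W) = 4·11.25 = 45

45.00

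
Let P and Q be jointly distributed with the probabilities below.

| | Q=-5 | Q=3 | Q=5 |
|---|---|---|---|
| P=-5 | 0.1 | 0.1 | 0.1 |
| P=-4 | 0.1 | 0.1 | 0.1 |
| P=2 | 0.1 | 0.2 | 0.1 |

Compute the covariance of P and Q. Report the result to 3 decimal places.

0.780

E[P] = -1.9,  E[Q] = 1.2
E[PQ] = -1.5
Cov(P,Q) = E[PQ] − E[P]E[Q] = -1.5 − (-1.9)(1.2) = 0.78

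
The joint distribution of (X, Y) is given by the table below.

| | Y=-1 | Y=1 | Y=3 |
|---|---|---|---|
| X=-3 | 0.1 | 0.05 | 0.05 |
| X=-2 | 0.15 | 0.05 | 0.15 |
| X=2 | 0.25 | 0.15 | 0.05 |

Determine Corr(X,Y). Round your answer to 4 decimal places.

-0.1919

E[X] = -0.4,  E[Y] = 0.5
E[XY] = -0.9
cov(X,Y) = E[XY] − E[X]E[Y] = -0.9 − (-0.4)(0.5) = -0.7
V(X) = 4.84,  V(Y) = 2.75
ρ = -0.7 / √(4.84·2.75) ≈ -0.1919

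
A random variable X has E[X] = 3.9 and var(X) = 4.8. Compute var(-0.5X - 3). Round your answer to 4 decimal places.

1.2000

var(-0.5X - 3) = (-0.5)²·var(X) = 0.25·4.8 = 1.2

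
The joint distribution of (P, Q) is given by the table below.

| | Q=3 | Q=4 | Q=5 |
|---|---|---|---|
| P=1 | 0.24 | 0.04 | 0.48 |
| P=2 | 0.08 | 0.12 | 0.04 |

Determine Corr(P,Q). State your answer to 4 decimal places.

-0.2304

E[P] = 1.24,  E[Q] = 4.2
E[PQ] = 5.12
cov(P,Q) = E[PQ] − E[P]E[Q] = 5.12 − (1.24)(4.2) = -0.088
V(P) = 0.1824,  V(Q) = 0.8
ρ = -0.088 / √(0.1824·0.8) ≈ -0.2304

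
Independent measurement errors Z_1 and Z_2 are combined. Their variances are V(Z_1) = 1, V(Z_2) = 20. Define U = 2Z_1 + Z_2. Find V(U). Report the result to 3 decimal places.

By independence, V(U) = (2)²V(Z_1) + (1)²V(Z_2)
= (2)²·1 + (1)²·20 = 24

24.000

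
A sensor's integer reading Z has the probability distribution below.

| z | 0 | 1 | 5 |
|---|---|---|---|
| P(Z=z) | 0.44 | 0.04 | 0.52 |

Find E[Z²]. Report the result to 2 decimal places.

13.04

E[Z²] = (0)²(0.44) + (1)²(0.04) + (5)²(0.52) = 13.04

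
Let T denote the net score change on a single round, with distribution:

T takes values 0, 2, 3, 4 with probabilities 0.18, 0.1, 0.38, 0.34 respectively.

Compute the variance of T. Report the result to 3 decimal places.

1.970

E[T] = (0)(0.18) + (2)(0.1) + (3)(0.38) + (4)(0.34) = 2.7
E[T²] = (0)²(0.18) + (2)²(0.1) + (3)²(0.38) + (4)²(0.34) = 9.26
Var(T) = E[T²] − (E[T])² = 9.26 − (2.7)² = 1.97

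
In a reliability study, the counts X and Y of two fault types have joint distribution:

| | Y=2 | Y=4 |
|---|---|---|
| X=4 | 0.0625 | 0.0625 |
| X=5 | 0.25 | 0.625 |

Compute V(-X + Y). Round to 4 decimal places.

0.8750

E[X] = 4.875,  E[Y] = 3.375,  E[XY] = 16.5
V(X) = 23.875 − (4.875)² = 0.109375;  V(Y) = 12.25 − (3.375)² = 0.859375
Cov(X,Y) = 16.5 − (4.875)(3.375) = 0.046875
V(-X + Y) = (-1)²·0.109375 + (1)²·0.859375 + 2·(-1)·(1)·0.046875 = 0.875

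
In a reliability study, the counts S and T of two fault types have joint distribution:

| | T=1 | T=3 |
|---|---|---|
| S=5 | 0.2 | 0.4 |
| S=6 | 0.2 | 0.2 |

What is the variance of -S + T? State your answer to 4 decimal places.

1.3600

E[S] = 5.4,  E[T] = 2.2,  E[ST] = 11.8
Var(S) = 29.4 − (5.4)² = 0.24;  Var(T) = 5.8 − (2.2)² = 0.96
cov(S,T) = 11.8 − (5.4)(2.2) = -0.08
Var(-S + T) = (-1)²·0.24 + (1)²·0.96 + 2·(-1)·(1)·-0.08 = 1.36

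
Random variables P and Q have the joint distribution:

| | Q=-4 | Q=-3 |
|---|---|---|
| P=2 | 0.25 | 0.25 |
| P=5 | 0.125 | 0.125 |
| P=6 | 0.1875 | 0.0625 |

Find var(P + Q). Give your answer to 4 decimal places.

E[P] = 3.75,  E[Q] = -3.5625,  E[PQ] = -13.5
var(P) = 17.25 − (3.75)² = 3.1875;  var(Q) = 12.9375 − (-3.5625)² = 0.24609375
Cov(P,Q) = -13.5 − (3.75)(-3.5625) = -0.140625
var(P + Q) = (1)²·3.1875 + (1)²·0.24609375 + 2·(1)·(1)·-0.140625 = 3.15234375

3.1523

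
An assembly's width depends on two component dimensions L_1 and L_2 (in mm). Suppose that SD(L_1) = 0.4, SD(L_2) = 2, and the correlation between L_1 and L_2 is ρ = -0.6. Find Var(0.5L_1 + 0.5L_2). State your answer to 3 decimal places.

0.800

Var(L_1) = (0.4)² = 0.16;  Var(L_2) = (2)² = 4
Cov(L_1,L_2) = ρ·SD(L_1)·SD(L_2) = -0.6·0.4·2 = -0.48
Var(0.5L_1 + 0.5L_2) = (0.5)²·Var(L_1) + (0.5)²·Var(L_2) + 2·(0.5)·(0.5)·Cov(L_1,L_2)
= 0.25·0.16 + 0.25·4 + 0.5·-0.48 = 0.8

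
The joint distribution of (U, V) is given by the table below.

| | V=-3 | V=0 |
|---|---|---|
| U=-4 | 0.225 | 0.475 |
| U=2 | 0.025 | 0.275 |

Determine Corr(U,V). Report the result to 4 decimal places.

E[U] = -2.2,  E[V] = -0.75
E[UV] = 2.55
Cov(U,V) = E[UV] − E[U]E[V] = 2.55 − (-2.2)(-0.75) = 0.9
Var(U) = 7.56,  Var(V) = 1.6875
ρ = 0.9 / √(7.56·1.6875) ≈ 0.2520

0.2520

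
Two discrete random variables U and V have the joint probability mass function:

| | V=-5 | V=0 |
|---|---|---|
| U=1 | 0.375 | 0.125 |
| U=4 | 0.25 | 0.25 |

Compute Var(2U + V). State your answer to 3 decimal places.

18.609

E[U] = 2.5,  E[V] = -3.125,  E[UV] = -6.875
Var(U) = 8.5 − (2.5)² = 2.25;  Var(V) = 15.625 − (-3.125)² = 5.859375
Cov(U,V) = -6.875 − (2.5)(-3.125) = 0.9375
Var(2U + V) = (2)²·2.25 + (1)²·5.859375 + 2·(2)·(1)·0.9375 = 18.609375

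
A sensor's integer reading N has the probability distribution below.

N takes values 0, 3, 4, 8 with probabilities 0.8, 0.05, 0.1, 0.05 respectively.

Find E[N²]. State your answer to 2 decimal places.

5.25

E[N²] = (0)²(0.8) + (3)²(0.05) + (4)²(0.1) + (8)²(0.05) = 5.25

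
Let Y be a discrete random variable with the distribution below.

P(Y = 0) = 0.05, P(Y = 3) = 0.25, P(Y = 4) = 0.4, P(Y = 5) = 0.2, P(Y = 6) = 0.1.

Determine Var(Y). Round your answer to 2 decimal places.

1.65

E[Y] = (0)(0.05) + (3)(0.25) + (4)(0.4) + (5)(0.2) + (6)(0.1) = 3.95
E[Y²] = (0)²(0.05) + (3)²(0.25) + (4)²(0.4) + (5)²(0.2) + (6)²(0.1) = 17.25
Var(Y) = E[Y²] − (E[Y])² = 17.25 − (3.95)² = 1.6475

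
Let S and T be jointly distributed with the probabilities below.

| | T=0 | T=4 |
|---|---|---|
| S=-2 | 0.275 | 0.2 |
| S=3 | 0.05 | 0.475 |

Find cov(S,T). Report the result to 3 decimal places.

E[S] = 0.625,  E[T] = 2.7
E[ST] = 4.1
cov(S,T) = E[ST] − E[S]E[T] = 4.1 − (0.625)(2.7) = 2.4125

2.413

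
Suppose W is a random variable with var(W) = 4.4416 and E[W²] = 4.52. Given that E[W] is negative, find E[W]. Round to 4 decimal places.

-0.2800

(E[W])² = E[W²] − var(W) = 4.52 − 4.4416 = 0.0784
E[W] = −√0.0784 = -0.28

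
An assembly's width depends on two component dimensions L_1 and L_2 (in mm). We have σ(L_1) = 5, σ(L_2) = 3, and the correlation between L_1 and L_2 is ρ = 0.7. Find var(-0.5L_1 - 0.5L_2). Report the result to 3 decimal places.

13.750

var(L_1) = (5)² = 25;  var(L_2) = (3)² = 9
Cov(L_1,L_2) = ρ·σ(L_1)·σ(L_2) = 0.7·5·3 = 10.5
var(-0.5L_1 - 0.5L_2) = (-0.5)²·var(L_1) + (-0.5)²·var(L_2) + 2·(-0.5)·(-0.5)·Cov(L_1,L_2)
= 0.25·25 + 0.25·9 + 0.5·10.5 = 13.75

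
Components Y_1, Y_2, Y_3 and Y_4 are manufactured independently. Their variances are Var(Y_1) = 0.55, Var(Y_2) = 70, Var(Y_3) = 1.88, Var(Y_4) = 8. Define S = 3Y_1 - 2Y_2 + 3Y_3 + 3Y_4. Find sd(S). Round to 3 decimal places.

19.336

By independence, Var(S) = (3)²Var(Y_1) + (-2)²Var(Y_2) + (3)²Var(Y_3) + (3)²Var(Y_4)
= (3)²·0.55 + (-2)²·70 + (3)²·1.88 + (3)²·8 = 373.87
sd(S) = √373.87 ≈ 19.336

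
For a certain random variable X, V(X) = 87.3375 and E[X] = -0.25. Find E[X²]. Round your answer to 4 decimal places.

87.4000

E[X²] = V(X) + (E[X])² = 87.3375 + (-0.25)² = 87.4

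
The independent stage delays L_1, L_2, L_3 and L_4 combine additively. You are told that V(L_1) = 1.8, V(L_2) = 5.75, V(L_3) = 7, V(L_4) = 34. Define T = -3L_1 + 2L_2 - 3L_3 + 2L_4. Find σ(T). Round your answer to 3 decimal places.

By independence, V(T) = (-3)²V(L_1) + (2)²V(L_2) + (-3)²V(L_3) + (2)²V(L_4)
= (-3)²·1.8 + (2)²·5.75 + (-3)²·7 + (2)²·34 = 238.2
σ(T) = √238.2 ≈ 15.434

15.434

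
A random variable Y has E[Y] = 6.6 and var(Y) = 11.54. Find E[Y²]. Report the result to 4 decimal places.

55.1000

E[Y²] = var(Y) + (E[Y])² = 11.54 + (6.6)² = 55.1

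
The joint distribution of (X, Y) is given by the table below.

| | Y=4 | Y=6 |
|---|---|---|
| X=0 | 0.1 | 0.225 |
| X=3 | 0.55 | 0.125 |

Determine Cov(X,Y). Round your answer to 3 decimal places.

E[X] = 2.025,  E[Y] = 4.7
E[XY] = 8.85
Cov(X,Y) = E[XY] − E[X]E[Y] = 8.85 − (2.025)(4.7) = -0.6675

-0.668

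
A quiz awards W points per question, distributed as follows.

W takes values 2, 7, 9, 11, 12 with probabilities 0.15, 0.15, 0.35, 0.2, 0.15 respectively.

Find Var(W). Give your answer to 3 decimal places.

9.850

E[W] = (2)(0.15) + (7)(0.15) + (9)(0.35) + (11)(0.2) + (12)(0.15) = 8.5
E[W²] = (2)²(0.15) + (7)²(0.15) + (9)²(0.35) + (11)²(0.2) + (12)²(0.15) = 82.1
Var(W) = E[W²] − (E[W])² = 82.1 − (8.5)² = 9.85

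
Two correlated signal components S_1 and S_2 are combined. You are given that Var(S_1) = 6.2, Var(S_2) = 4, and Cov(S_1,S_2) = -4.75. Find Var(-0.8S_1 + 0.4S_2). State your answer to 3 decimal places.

7.648

Var(-0.8S_1 + 0.4S_2) = (-0.8)²·Var(S_1) + (0.4)²·Var(S_2) + 2·(-0.8)·(0.4)·Cov(S_1,S_2)
= 0.64·6.2 + 0.16·4 + -0.64·-4.75 = 7.648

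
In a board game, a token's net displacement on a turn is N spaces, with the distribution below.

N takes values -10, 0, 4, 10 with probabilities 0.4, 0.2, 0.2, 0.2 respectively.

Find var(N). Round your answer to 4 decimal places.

E[N] = (-10)(0.4) + (0)(0.2) + (4)(0.2) + (10)(0.2) = -1.2
E[N²] = (-10)²(0.4) + (0)²(0.2) + (4)²(0.2) + (10)²(0.2) = 63.2
var(N) = E[N²] − (E[N])² = 63.2 − (-1.2)² = 61.76

61.7600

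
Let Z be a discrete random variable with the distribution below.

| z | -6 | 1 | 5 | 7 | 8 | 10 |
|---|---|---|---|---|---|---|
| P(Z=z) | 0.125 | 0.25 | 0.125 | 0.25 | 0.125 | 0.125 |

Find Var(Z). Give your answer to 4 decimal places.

E[Z] = (-6)(0.125) + (1)(0.25) + (5)(0.125) + (7)(0.25) + (8)(0.125) + (10)(0.125) = 4.125
E[Z²] = (-6)²(0.125) + (1)²(0.25) + (5)²(0.125) + (7)²(0.25) + (8)²(0.125) + (10)²(0.125) = 40.625
Var(Z) = E[Z²] − (E[Z])² = 40.625 − (4.125)² = 23.609375

23.6094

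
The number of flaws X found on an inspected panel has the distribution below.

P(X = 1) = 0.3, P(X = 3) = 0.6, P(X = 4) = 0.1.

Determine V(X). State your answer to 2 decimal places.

E[X] = (1)(0.3) + (3)(0.6) + (4)(0.1) = 2.5
E[X²] = (1)²(0.3) + (3)²(0.6) + (4)²(0.1) = 7.3
V(X) = E[X²] − (E[X])² = 7.3 − (2.5)² = 1.05

1.05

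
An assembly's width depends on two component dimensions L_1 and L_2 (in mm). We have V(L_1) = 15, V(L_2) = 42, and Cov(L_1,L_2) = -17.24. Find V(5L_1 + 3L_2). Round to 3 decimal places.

235.800

V(5L_1 + 3L_2) = (5)²·V(L_1) + (3)²·V(L_2) + 2·(5)·(3)·Cov(L_1,L_2)
= 25·15 + 9·42 + 30·-17.24 = 235.8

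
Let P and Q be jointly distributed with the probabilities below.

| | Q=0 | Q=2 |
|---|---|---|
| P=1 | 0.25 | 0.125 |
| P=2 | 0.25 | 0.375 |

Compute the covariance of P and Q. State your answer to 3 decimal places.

E[P] = 1.625,  E[Q] = 1
E[PQ] = 1.75
Cov(P,Q) = E[PQ] − E[P]E[Q] = 1.75 − (1.625)(1) = 0.125

0.125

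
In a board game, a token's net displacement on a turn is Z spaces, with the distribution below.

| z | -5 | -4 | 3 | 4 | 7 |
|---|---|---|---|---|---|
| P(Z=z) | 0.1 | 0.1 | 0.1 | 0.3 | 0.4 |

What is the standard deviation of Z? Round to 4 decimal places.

4.2237

E[Z] = (-5)(0.1) + (-4)(0.1) + (3)(0.1) + (4)(0.3) + (7)(0.4) = 3.4
E[Z²] = (-5)²(0.1) + (-4)²(0.1) + (3)²(0.1) + (4)²(0.3) + (7)²(0.4) = 29.4
V(Z) = E[Z²] − (E[Z])² = 29.4 − (3.4)² = 17.84
σ(Z) = √17.84 ≈ 4.2237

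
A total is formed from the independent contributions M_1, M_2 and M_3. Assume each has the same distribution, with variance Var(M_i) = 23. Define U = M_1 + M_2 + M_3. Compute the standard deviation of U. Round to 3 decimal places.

By independence, Var(U) = (1)²Var(M_1) + (1)²Var(M_2) + (1)²Var(M_3)
= (1)²·23 + (1)²·23 + (1)²·23 = 69
SD(U) = √69 ≈ 8.307

8.307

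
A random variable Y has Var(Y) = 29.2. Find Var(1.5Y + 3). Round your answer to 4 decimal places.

Var(1.5Y + 3) = (1.5)²·Var(Y) = 2.25·29.2 = 65.7

65.7000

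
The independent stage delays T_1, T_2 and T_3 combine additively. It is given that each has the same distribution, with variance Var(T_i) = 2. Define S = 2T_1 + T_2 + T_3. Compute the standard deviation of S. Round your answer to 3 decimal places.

3.464

By independence, Var(S) = (2)²Var(T_1) + (1)²Var(T_2) + (1)²Var(T_3)
= (2)²·2 + (1)²·2 + (1)²·2 = 12
SD(S) = √12 ≈ 3.464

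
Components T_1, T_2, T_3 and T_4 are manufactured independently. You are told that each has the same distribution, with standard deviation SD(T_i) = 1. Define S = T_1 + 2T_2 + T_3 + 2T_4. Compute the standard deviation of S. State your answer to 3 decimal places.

3.162

V(T_i) = (1)² = 1
By independence, V(S) = (1)²V(T_1) + (2)²V(T_2) + (1)²V(T_3) + (2)²V(T_4)
= (1)²·1 + (2)²·1 + (1)²·1 + (2)²·1 = 10
SD(S) = √10 ≈ 3.162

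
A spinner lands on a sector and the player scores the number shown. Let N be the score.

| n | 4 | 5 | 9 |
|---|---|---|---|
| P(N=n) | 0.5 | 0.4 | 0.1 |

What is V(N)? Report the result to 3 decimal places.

E[N] = (4)(0.5) + (5)(0.4) + (9)(0.1) = 4.9
E[N²] = (4)²(0.5) + (5)²(0.4) + (9)²(0.1) = 26.1
V(N) = E[N²] − (E[N])² = 26.1 − (4.9)² = 2.09

2.090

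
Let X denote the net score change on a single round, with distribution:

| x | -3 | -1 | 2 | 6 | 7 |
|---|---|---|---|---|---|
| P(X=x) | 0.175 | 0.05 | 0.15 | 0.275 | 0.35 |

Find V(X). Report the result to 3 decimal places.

E[X] = (-3)(0.175) + (-1)(0.05) + (2)(0.15) + (6)(0.275) + (7)(0.35) = 3.825
E[X²] = (-3)²(0.175) + (-1)²(0.05) + (2)²(0.15) + (6)²(0.275) + (7)²(0.35) = 29.275
V(X) = E[X²] − (E[X])² = 29.275 − (3.825)² = 14.644375

14.644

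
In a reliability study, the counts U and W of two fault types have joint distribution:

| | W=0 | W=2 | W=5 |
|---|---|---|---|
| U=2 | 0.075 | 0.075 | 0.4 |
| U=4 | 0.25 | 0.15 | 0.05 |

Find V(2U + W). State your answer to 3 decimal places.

3.500

E[U] = 2.9,  E[W] = 2.7,  E[UW] = 6.5
V(U) = 9.4 − (2.9)² = 0.99;  V(W) = 12.15 − (2.7)² = 4.86
Cov(U,W) = 6.5 − (2.9)(2.7) = -1.33
V(2U + W) = (2)²·0.99 + (1)²·4.86 + 2·(2)·(1)·-1.33 = 3.5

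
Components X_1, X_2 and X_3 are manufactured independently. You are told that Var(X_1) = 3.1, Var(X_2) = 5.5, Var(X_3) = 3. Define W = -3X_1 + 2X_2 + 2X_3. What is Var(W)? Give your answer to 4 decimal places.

By independence, Var(W) = (-3)²Var(X_1) + (2)²Var(X_2) + (2)²Var(X_3)
= (-3)²·3.1 + (2)²·5.5 + (2)²·3 = 61.9

61.9000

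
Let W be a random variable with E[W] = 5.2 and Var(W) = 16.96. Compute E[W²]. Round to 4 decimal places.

44.0000

E[W²] = Var(W) + (E[W])² = 16.96 + (5.2)² = 44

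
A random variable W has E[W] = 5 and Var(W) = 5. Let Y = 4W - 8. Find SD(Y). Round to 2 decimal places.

8.94

Var(4W - 8) = (4)²·5 = 80
SD(Y) = √80 ≈ 8.94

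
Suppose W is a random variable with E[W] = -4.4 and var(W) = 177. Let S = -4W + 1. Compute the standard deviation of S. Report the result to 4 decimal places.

var(-4W + 1) = (-4)²·177 = 2832
σ(S) = √2832 ≈ 53.2165

53.2165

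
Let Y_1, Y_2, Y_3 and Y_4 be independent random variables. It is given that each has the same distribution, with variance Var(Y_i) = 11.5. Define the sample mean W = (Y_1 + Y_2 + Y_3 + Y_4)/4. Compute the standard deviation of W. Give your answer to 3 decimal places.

By independence, Var(W) = (0.25)²Var(Y_1) + (0.25)²Var(Y_2) + (0.25)²Var(Y_3) + (0.25)²Var(Y_4)
= (0.25)²·11.5 + (0.25)²·11.5 + (0.25)²·11.5 + (0.25)²·11.5 = 2.875
σ(W) = √2.875 ≈ 1.696

1.696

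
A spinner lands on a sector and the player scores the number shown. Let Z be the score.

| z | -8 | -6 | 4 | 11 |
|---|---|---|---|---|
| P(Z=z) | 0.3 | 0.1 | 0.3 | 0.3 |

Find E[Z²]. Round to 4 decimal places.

E[Z²] = (-8)²(0.3) + (-6)²(0.1) + (4)²(0.3) + (11)²(0.3) = 63.9

63.9000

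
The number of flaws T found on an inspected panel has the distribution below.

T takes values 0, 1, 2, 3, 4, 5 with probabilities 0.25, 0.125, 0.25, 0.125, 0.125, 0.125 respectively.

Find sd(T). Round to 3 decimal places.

1.691

E[T] = (0)(0.25) + (1)(0.125) + (2)(0.25) + (3)(0.125) + (4)(0.125) + (5)(0.125) = 2.125
E[T²] = (0)²(0.25) + (1)²(0.125) + (2)²(0.25) + (3)²(0.125) + (4)²(0.125) + (5)²(0.125) = 7.375
var(T) = E[T²] − (E[T])² = 7.375 − (2.125)² = 2.859375
sd(T) = √2.859375 ≈ 1.691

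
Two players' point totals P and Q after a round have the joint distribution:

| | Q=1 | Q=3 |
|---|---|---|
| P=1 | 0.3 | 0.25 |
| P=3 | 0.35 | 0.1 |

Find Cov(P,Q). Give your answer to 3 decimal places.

-0.230

E[P] = 1.9,  E[Q] = 1.7
E[PQ] = 3
Cov(P,Q) = E[PQ] − E[P]E[Q] = 3 − (1.9)(1.7) = -0.23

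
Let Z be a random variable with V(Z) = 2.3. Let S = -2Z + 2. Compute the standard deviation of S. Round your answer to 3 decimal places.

3.033

V(-2Z + 2) = (-2)²·2.3 = 9.2
σ(S) = √9.2 ≈ 3.033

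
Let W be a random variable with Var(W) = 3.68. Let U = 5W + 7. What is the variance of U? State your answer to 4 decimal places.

92.0000

Var(5W + 7) = (5)²·Var(W) = 25·3.68 = 92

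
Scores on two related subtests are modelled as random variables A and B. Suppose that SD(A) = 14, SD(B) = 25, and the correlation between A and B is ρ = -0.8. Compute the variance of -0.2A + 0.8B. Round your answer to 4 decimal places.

497.4400

Var(A) = (14)² = 196;  Var(B) = (25)² = 625
cov(A,B) = ρ·SD(A)·SD(B) = -0.8·14·25 = -280
Var(-0.2A + 0.8B) = (-0.2)²·Var(A) + (0.8)²·Var(B) + 2·(-0.2)·(0.8)·cov(A,B)
= 0.04·196 + 0.64·625 + -0.32·-280 = 497.44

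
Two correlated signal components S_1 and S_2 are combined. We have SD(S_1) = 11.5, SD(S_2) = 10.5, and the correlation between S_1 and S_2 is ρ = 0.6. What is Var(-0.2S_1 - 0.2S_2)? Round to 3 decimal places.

15.496

Var(S_1) = (11.5)² = 132.25;  Var(S_2) = (10.5)² = 110.25
Cov(S_1,S_2) = ρ·SD(S_1)·SD(S_2) = 0.6·11.5·10.5 = 72.45
Var(-0.2S_1 - 0.2S_2) = (-0.2)²·Var(S_1) + (-0.2)²·Var(S_2) + 2·(-0.2)·(-0.2)·Cov(S_1,S_2)
= 0.04·132.25 + 0.04·110.25 + 0.08·72.45 = 15.496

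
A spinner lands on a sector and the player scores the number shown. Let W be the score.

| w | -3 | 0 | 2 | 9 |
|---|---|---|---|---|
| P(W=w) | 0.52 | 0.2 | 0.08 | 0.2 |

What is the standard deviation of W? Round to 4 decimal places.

4.5869

E[W] = (-3)(0.52) + (0)(0.2) + (2)(0.08) + (9)(0.2) = 0.4
E[W²] = (-3)²(0.52) + (0)²(0.2) + (2)²(0.08) + (9)²(0.2) = 21.2
var(W) = E[W²] − (E[W])² = 21.2 − (0.4)² = 21.04
sd(W) = √21.04 ≈ 4.5869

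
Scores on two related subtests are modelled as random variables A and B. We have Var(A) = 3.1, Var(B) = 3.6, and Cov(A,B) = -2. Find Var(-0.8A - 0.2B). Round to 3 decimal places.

1.488

Var(-0.8A - 0.2B) = (-0.8)²·Var(A) + (-0.2)²·Var(B) + 2·(-0.8)·(-0.2)·Cov(A,B)
= 0.64·3.1 + 0.04·3.6 + 0.32·-2 = 1.488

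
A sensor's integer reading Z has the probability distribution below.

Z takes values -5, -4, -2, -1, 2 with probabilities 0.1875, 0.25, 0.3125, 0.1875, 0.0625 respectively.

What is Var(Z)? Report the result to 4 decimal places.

E[Z] = (-5)(0.1875) + (-4)(0.25) + (-2)(0.3125) + (-1)(0.1875) + (2)(0.0625) = -2.625
E[Z²] = (-5)²(0.1875) + (-4)²(0.25) + (-2)²(0.3125) + (-1)²(0.1875) + (2)²(0.0625) = 10.375
Var(Z) = E[Z²] − (E[Z])² = 10.375 − (-2.625)² = 3.484375

3.4844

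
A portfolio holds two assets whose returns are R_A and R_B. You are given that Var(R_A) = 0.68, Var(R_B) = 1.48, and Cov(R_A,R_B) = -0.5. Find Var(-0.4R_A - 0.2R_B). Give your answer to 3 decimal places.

0.088

Var(-0.4R_A - 0.2R_B) = (-0.4)²·Var(R_A) + (-0.2)²·Var(R_B) + 2·(-0.4)·(-0.2)·Cov(R_A,R_B)
= 0.16·0.68 + 0.04·1.48 + 0.16·-0.5 = 0.088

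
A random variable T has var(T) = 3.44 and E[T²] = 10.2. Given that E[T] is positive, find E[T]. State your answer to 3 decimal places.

2.600

(E[T])² = E[T²] − var(T) = 10.2 − 3.44 = 6.76
E[T] = √6.76 = 2.6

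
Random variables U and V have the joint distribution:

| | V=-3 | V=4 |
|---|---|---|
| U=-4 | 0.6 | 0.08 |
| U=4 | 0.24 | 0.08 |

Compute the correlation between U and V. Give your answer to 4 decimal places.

0.1684

E[U] = -1.44,  E[V] = -1.88
E[UV] = 4.32
Cov(U,V) = E[UV] − E[U]E[V] = 4.32 − (-1.44)(-1.88) = 1.6128
Var(U) = 13.9264,  Var(V) = 6.5856
ρ = 1.6128 / √(13.9264·6.5856) ≈ 0.1684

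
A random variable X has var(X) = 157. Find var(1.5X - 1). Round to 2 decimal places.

var(1.5X - 1) = (1.5)²·var(X) = 2.25·157 = 353.25

353.25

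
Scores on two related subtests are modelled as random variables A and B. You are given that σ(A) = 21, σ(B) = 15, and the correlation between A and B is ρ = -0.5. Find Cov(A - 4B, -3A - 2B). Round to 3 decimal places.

-1098.000

Var(A) = (21)² = 441;  Var(B) = (15)² = 225
Cov(A,B) = ρ·σ(A)·σ(B) = -0.5·21·15 = -157.5
Cov(A - 4B, -3A - 2B) = (1)(-3)Var(A) + (-4)(-2)Var(B) + [(1)(-2) + (-4)(-3)]Cov(A,B)
= -3·441 + 8·225 + 10·-157.5 = -1098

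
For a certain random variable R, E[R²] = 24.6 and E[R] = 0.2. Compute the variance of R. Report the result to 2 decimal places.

var(R) = 24.6 − (0.2)² = 24.56

24.56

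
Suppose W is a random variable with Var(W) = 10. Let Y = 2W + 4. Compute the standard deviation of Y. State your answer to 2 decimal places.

6.32

Var(2W + 4) = (2)²·10 = 40
SD(Y) = √40 ≈ 6.32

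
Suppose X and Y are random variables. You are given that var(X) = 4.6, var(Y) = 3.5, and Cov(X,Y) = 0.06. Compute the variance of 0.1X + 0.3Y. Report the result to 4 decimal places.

var(0.1X + 0.3Y) = (0.1)²·var(X) + (0.3)²·var(Y) + 2·(0.1)·(0.3)·Cov(X,Y)
= 0.01·4.6 + 0.09·3.5 + 0.06·0.06 = 0.3646

0.3646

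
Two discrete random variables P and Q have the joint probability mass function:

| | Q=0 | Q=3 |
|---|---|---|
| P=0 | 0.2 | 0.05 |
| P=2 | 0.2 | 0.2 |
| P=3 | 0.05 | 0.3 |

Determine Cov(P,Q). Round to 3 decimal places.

E[P] = 1.85,  E[Q] = 1.65
E[PQ] = 3.9
Cov(P,Q) = E[PQ] − E[P]E[Q] = 3.9 − (1.85)(1.65) = 0.8475

0.848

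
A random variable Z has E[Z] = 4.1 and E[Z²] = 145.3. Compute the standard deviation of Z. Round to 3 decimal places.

Var(Z) = 145.3 − (4.1)² = 128.49
sd(Z) = √128.49 ≈ 11.335

11.335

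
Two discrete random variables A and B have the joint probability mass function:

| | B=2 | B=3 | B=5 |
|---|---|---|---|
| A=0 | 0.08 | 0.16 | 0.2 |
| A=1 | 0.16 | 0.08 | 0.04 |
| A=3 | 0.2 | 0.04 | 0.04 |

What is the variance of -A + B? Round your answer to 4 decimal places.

E[A] = 1.12,  E[B] = 3.12,  E[AB] = 2.92
Var(A) = 2.8 − (1.12)² = 1.5456;  Var(B) = 11.28 − (3.12)² = 1.5456
Cov(A,B) = 2.92 − (1.12)(3.12) = -0.5744
Var(-A + B) = (-1)²·1.5456 + (1)²·1.5456 + 2·(-1)·(1)·-0.5744 = 4.24

4.2400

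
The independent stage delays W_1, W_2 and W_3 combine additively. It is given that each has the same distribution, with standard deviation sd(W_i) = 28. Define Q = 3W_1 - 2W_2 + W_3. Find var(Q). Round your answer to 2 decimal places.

var(W_i) = (28)² = 784
By independence, var(Q) = (3)²var(W_1) + (-2)²var(W_2) + (1)²var(W_3)
= (3)²·784 + (-2)²·784 + (1)²·784 = 10976

10976.00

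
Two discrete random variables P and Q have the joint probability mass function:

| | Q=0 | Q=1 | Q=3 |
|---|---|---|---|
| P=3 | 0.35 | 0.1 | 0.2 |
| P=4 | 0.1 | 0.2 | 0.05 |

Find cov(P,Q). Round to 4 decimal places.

E[P] = 3.35,  E[Q] = 1.05
E[PQ] = 3.5
cov(P,Q) = E[PQ] − E[P]E[Q] = 3.5 − (3.35)(1.05) = -0.0175

-0.0175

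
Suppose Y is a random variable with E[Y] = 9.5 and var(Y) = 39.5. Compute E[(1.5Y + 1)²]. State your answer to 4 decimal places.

E[1.5Y + 1] = 1.5·9.5 + 1 = 15.25
var(1.5Y + 1) = (1.5)²·39.5 = 88.875
E[(1.5Y + 1)²] = var((1.5Y + 1)) + (E[(1.5Y + 1)])² = 88.875 + (15.25)² = 321.4375

321.4375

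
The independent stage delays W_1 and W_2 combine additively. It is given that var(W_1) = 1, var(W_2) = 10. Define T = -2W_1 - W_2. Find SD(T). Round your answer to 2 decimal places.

3.74

By independence, var(T) = (-2)²var(W_1) + (-1)²var(W_2)
= (-2)²·1 + (-1)²·10 = 14
SD(T) = √14 ≈ 3.74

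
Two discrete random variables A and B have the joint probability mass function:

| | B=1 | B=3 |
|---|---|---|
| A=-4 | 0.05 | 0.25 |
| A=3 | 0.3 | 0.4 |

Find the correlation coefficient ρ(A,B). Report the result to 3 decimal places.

-0.252

E[A] = 0.9,  E[B] = 2.3
E[AB] = 1.3
cov(A,B) = E[AB] − E[A]E[B] = 1.3 − (0.9)(2.3) = -0.77
var(A) = 10.29,  var(B) = 0.91
ρ = -0.77 / √(10.29·0.91) ≈ -0.252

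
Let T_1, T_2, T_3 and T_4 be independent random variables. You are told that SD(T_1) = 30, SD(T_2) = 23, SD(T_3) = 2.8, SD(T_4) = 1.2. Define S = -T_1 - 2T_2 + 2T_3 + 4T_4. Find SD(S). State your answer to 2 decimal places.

var(T_1) = 900, var(T_2) = 529, var(T_3) = 7.84, var(T_4) = 1.44
By independence, var(S) = (-1)²var(T_1) + (-2)²var(T_2) + (2)²var(T_3) + (4)²var(T_4)
= (-1)²·900 + (-2)²·529 + (2)²·7.84 + (4)²·1.44 = 3070.4
SD(S) = √3070.4 ≈ 55.41

55.41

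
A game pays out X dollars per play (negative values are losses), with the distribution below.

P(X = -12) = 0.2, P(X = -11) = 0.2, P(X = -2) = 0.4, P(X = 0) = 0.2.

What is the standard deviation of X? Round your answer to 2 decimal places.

5.04

E[X] = (-12)(0.2) + (-11)(0.2) + (-2)(0.4) + (0)(0.2) = -5.4
E[X²] = (-12)²(0.2) + (-11)²(0.2) + (-2)²(0.4) + (0)²(0.2) = 54.6
Var(X) = E[X²] − (E[X])² = 54.6 − (-5.4)² = 25.44
sd(X) = √25.44 ≈ 5.04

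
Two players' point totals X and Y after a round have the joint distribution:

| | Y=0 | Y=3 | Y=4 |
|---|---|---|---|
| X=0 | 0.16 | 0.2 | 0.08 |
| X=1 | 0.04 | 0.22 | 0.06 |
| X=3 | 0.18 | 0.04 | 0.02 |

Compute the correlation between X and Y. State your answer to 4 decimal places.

E[X] = 1.04,  E[Y] = 2.02
E[XY] = 1.5
cov(X,Y) = E[XY] − E[X]E[Y] = 1.5 − (1.04)(2.02) = -0.6008
var(X) = 1.3984,  var(Y) = 2.6196
ρ = -0.6008 / √(1.3984·2.6196) ≈ -0.3139

-0.3139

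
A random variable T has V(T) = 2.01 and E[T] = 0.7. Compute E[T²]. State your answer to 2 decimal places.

E[T²] = V(T) + (E[T])² = 2.01 + (0.7)² = 2.5

2.50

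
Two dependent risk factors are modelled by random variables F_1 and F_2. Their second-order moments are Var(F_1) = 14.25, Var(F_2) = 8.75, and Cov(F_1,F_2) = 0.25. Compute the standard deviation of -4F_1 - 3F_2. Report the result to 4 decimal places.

Var(-4F_1 - 3F_2) = (-4)²·Var(F_1) + (-3)²·Var(F_2) + 2·(-4)·(-3)·Cov(F_1,F_2)
= 16·14.25 + 9·8.75 + 24·0.25 = 312.75
SD(-4F_1 - 3F_2) = √312.75 ≈ 17.6847

17.6847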